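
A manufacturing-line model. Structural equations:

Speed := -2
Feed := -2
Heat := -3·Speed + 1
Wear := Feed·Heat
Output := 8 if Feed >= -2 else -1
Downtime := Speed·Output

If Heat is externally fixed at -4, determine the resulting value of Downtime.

The intervention breaks the incoming arrows to Heat: Heat := -3·Speed + 1 no longer applies, and Heat = -4.
No directed path runs from Heat to Downtime, so Downtime keeps its natural value.
Output = 8 if Feed >= -2 else -1  [with Feed=-2]  = 8
Downtime = Speed·Output  [with Speed=-2, Output=8]  = -16

-16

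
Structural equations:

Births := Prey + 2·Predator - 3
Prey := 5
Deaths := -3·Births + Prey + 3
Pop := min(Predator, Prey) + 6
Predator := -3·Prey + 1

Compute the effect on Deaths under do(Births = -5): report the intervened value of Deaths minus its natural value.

-63

The intervention breaks the incoming arrows to Births: Births := Prey + 2·Predator - 3 no longer applies, and Births = -5.
Deaths = -3·Births + Prey + 3  [with Births=-5, Prey=5]  = 23
Without intervention: Predator = -3·Prey + 1  [with Prey=5]  = -14; Births = Prey + 2·Predator - 3  [with Prey=5, Predator=-14]  = -26; Deaths = -3·Births + Prey + 3  [with Births=-26, Prey=5]  = 86.
Change = 23 − 86 = -63.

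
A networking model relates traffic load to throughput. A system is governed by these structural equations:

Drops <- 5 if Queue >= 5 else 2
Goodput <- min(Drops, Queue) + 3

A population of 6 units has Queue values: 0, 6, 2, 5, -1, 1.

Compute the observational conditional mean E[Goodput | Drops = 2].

E[Goodput|Drops=2] averages over only the 4 units with Drops=2 (Queue = 0, 2, -1, 1): Goodput = 3, 5, 2, 4, mean 3.5.

3.5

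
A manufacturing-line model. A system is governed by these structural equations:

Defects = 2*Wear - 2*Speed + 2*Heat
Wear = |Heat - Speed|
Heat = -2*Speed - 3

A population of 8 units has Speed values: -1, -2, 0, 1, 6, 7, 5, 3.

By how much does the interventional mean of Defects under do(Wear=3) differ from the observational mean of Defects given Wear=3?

-20.25

The intervention sets Wear=3 in all 8 units regardless of Speed. Recomputing Defects per unit gives 6, 12, 0, -6, -36, -42, -30, -18; average -14.25.
Observing Wear=3 restricts to units where Wear's equation naturally yields 3: Speed ∈ {-2, 0}. In that subpopulation Defects = 12, 0, mean 6.
Difference = -14.25 − 6 = -20.25.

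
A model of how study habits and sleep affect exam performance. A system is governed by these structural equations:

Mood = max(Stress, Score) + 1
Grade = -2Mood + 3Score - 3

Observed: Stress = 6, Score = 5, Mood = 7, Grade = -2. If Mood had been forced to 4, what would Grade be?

4

The intervention breaks the incoming arrows to Mood: Mood = max(Stress, Score) + 1 no longer applies, and Mood = 4.
Grade = -2Mood + 3Score - 3  [with Mood=4, Score=5]  = 4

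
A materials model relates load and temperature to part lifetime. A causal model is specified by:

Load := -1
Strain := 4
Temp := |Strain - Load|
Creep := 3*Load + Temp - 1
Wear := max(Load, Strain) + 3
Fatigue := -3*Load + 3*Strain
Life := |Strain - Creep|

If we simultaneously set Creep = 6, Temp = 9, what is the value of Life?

The joint intervention fixes Creep = 6, Temp = 9, removing each variable's own equation.
Life = |Strain - Creep|  [with Strain=4, Creep=6]  = 2

2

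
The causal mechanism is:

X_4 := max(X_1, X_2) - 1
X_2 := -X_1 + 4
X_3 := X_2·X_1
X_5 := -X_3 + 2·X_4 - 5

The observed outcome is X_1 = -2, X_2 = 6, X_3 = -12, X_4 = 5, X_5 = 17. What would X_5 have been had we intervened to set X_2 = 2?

1

do(X_2=2) replaces the equation X_2 := -X_1 + 4 with the constant X_2 = 2.
X_3 = X_2·X_1  [with X_2=2, X_1=-2]  = -4
X_4 = max(X_1, X_2) - 1  [with X_1=-2, X_2=2]  = 1
X_5 = -X_3 + 2·X_4 - 5  [with X_3=-4, X_4=1]  = 1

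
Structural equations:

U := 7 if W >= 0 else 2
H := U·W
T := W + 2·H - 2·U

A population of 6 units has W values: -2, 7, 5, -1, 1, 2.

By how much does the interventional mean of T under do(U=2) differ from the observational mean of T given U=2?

do(U=2) breaks U's dependence on W. With U=2 fixed, T across the units is -14, 31, 21, -9, 1, 6, mean 6.
E[T|U=2] averages over only the 2 units with U=2 (W = -2, -1): T = -14, -9, mean -11.5.
Difference = 6 − (-11.5) = 17.5.

17.5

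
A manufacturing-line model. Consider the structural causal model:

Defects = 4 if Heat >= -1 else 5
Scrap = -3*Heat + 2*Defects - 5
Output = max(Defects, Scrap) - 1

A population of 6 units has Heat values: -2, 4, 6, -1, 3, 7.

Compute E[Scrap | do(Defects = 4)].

Under do(Defects=4), Defects's equation is replaced by Defects=4 for every unit. Per-unit Scrap: 9, -9, -15, 6, -6, -18. Mean = -5.5.

-5.5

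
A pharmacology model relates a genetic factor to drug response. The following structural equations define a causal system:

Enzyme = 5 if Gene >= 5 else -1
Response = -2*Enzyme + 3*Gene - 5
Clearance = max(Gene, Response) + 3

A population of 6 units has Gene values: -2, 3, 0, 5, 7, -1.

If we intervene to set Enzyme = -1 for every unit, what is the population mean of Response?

3

do(Enzyme=-1) breaks Enzyme's dependence on Gene. With Enzyme=-1 fixed, Response across the units is -9, 6, -3, 12, 18, -6, mean 3.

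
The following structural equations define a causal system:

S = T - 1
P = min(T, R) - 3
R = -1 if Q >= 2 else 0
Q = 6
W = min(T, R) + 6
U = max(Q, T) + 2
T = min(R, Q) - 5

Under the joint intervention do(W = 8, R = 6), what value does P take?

Setting W = 8, R = 6 by intervention discards those variables' equations.
T = min(R, Q) - 5  [with R=6, Q=6]  = 1
P = min(T, R) - 3  [with T=1, R=6]  = -2

-2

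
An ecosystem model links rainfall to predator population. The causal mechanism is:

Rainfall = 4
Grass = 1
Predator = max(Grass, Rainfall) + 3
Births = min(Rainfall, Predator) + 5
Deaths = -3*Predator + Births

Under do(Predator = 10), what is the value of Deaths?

-21

do(Predator=10) replaces the equation Predator = max(Grass, Rainfall) + 3 with the constant Predator = 10.
Births = min(Rainfall, Predator) + 5  [with Rainfall=4, Predator=10]  = 9
Deaths = -3*Predator + Births  [with Predator=10, Births=9]  = -21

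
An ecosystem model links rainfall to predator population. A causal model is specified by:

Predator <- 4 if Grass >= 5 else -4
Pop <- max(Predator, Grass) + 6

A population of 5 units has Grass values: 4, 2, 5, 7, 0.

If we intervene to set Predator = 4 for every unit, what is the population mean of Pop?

10.8

do(Predator=4) breaks Predator's dependence on Grass. With Predator=4 fixed, Pop across the units is 10, 10, 11, 13, 10, mean 10.8.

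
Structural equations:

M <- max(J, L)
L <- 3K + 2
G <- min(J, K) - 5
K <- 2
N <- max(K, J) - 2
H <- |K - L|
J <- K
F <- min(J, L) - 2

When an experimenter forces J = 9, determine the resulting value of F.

6

do(J=9) replaces the equation J <- K with the constant J = 9.
L = 3K + 2  [with K=2]  = 8
F = min(J, L) - 2  [with J=9, L=8]  = 6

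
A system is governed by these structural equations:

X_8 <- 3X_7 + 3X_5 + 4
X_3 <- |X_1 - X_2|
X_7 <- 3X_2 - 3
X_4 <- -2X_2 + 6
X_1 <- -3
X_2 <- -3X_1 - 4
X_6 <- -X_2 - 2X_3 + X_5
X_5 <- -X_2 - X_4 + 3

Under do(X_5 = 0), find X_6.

-21

The intervention breaks the incoming arrows to X_5: X_5 <- -X_2 - X_4 + 3 no longer applies, and X_5 = 0.
X_2 = -3X_1 - 4  [with X_1=-3]  = 5
X_3 = |X_1 - X_2|  [with X_1=-3, X_2=5]  = 8
X_6 = -X_2 - 2X_3 + X_5  [with X_2=5, X_3=8, X_5=0]  = -21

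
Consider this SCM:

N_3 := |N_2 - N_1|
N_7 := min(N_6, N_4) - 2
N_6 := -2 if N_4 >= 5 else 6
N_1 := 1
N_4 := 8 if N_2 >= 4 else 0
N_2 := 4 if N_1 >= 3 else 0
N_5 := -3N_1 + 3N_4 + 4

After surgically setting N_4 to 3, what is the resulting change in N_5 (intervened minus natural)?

Intervening sets N_4 = 3 and removes its equation (N_4 := 8 if N_2 >= 4 else 0).
N_5 = -3N_1 + 3N_4 + 4  [with N_1=1, N_4=3]  = 10
Without intervention: N_2 = 4 if N_1 >= 3 else 0  [with N_1=1]  = 0; N_4 = 8 if N_2 >= 4 else 0  [with N_2=0]  = 0; N_5 = -3N_1 + 3N_4 + 4  [with N_1=1, N_4=0]  = 1.
Change = 10 − 1 = 9.

9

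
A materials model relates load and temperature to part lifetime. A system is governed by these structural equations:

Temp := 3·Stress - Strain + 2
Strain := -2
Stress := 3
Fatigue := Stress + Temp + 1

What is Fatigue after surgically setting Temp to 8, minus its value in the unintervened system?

-5

The intervention breaks the incoming arrows to Temp: Temp := 3·Stress - Strain + 2 no longer applies, and Temp = 8.
Fatigue = Stress + Temp + 1  [with Stress=3, Temp=8]  = 12
Without intervention: Temp = 3·Stress - Strain + 2  [with Stress=3, Strain=-2]  = 13; Fatigue = Stress + Temp + 1  [with Stress=3, Temp=13]  = 17.
Change = 12 − 17 = -5.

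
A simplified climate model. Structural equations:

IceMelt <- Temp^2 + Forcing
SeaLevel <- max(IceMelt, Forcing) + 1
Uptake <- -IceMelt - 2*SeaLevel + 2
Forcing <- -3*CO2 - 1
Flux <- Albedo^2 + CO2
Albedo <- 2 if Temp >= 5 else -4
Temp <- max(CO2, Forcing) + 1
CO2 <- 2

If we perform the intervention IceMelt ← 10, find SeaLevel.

11

Under do(IceMelt=10), the mechanism IceMelt <- Temp^2 + Forcing is discarded; IceMelt is fixed at 10.
Forcing = -3*CO2 - 1  [with CO2=2]  = -7
SeaLevel = max(IceMelt, Forcing) + 1  [with IceMelt=10, Forcing=-7]  = 11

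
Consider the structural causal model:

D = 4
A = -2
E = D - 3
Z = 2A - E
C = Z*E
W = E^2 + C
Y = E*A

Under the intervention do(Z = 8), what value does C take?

Intervening sets Z = 8 and removes its equation (Z = 2A - E).
E = D - 3  [with D=4]  = 1
C = Z*E  [with Z=8, E=1]  = 8

8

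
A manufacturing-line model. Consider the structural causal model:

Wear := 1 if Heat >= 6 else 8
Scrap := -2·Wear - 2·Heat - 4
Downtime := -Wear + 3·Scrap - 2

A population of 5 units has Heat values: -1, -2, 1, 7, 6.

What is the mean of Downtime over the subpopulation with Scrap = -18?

-60.5

Observing Scrap=-18 restricts to units where Scrap's equation naturally yields -18: Heat ∈ {-1, 6}. In that subpopulation Downtime = -64, -57, mean -60.5.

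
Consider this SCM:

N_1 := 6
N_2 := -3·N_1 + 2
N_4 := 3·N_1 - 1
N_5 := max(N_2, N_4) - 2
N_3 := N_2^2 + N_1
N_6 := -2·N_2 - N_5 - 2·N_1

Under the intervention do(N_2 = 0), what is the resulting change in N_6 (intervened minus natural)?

-32

Under do(N_2=0), the mechanism N_2 := -3·N_1 + 2 is discarded; N_2 is fixed at 0.
N_4 = 3·N_1 - 1  [with N_1=6]  = 17
N_5 = max(N_2, N_4) - 2  [with N_2=0, N_4=17]  = 15
N_6 = -2·N_2 - N_5 - 2·N_1  [with N_2=0, N_5=15, N_1=6]  = -27
Without intervention: N_2 = -3·N_1 + 2  [with N_1=6]  = -16; N_4 = 3·N_1 - 1  [with N_1=6]  = 17; N_5 = max(N_2, N_4) - 2  [with N_2=-16, N_4=17]  = 15; N_6 = -2·N_2 - N_5 - 2·N_1  [with N_2=-16, N_5=15, N_1=6]  = 5.
Change = -27 − 5 = -32.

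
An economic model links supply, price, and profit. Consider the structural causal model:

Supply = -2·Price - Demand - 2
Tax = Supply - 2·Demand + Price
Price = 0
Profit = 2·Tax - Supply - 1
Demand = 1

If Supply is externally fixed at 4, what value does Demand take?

1

Under do(Supply=4), the mechanism Supply = -2·Price - Demand - 2 is discarded; Supply is fixed at 4.
Demand is not downstream of the intervention, so its value is determined by the original equations.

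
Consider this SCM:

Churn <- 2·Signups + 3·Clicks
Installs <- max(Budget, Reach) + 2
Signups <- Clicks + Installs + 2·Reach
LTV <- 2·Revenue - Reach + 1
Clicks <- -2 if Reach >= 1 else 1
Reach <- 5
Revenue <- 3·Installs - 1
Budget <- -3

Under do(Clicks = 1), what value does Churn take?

The intervention breaks the incoming arrows to Clicks: Clicks <- -2 if Reach >= 1 else 1 no longer applies, and Clicks = 1.
Installs = max(Budget, Reach) + 2  [with Budget=-3, Reach=5]  = 7
Signups = Clicks + Installs + 2·Reach  [with Clicks=1, Installs=7, Reach=5]  = 18
Churn = 2·Signups + 3·Clicks  [with Signups=18, Clicks=1]  = 39

39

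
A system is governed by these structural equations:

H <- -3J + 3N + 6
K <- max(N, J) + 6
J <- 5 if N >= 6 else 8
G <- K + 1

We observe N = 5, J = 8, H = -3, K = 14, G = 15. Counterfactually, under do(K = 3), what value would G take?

Intervening sets K = 3 and removes its equation (K <- max(N, J) + 6).
G = K + 1  [with K=3]  = 4

4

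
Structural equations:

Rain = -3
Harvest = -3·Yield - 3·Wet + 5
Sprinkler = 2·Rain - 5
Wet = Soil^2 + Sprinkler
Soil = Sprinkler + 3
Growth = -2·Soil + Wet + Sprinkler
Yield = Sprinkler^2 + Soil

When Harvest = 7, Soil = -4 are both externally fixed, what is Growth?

2

Under do(Harvest = 7, Soil = -4), each intervened variable's structural equation is replaced by its fixed value.
Sprinkler = 2·Rain - 5  [with Rain=-3]  = -11
Wet = Soil^2 + Sprinkler  [with Soil=-4, Sprinkler=-11]  = 5
Growth = -2·Soil + Wet + Sprinkler  [with Soil=-4, Wet=5, Sprinkler=-11]  = 2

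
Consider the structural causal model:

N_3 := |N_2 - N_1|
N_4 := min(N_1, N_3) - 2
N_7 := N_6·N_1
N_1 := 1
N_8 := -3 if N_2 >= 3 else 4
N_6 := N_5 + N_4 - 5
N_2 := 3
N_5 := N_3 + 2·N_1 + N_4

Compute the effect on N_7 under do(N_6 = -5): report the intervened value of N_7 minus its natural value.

Intervening sets N_6 = -5 and removes its equation (N_6 := N_5 + N_4 - 5).
N_7 = N_6·N_1  [with N_6=-5, N_1=1]  = -5
Without intervention: N_3 = |N_2 - N_1|  [with N_2=3, N_1=1]  = 2; N_4 = min(N_1, N_3) - 2  [with N_1=1, N_3=2]  = -1; N_5 = N_3 + 2·N_1 + N_4  [with N_3=2, N_1=1, N_4=-1]  = 3; N_6 = N_5 + N_4 - 5  [with N_5=3, N_4=-1]  = -3; N_7 = N_6·N_1  [with N_6=-3, N_1=1]  = -3.
Change = -5 − (-3) = -2.

-2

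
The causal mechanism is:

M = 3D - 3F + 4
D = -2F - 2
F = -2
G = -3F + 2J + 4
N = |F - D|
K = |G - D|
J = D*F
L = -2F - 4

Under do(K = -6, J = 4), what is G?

18

Under do(K = -6, J = 4), each intervened variable's structural equation is replaced by its fixed value.
G = -3F + 2J + 4  [with F=-2, J=4]  = 18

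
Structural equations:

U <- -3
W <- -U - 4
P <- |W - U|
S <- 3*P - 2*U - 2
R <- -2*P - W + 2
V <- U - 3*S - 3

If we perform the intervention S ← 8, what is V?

Under do(S=8), the mechanism S <- 3*P - 2*U - 2 is discarded; S is fixed at 8.
V = U - 3*S - 3  [with U=-3, S=8]  = -30

-30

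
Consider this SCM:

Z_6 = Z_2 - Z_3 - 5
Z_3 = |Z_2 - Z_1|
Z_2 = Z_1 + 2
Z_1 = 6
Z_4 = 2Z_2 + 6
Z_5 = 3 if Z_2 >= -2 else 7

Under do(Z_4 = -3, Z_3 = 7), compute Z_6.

The joint intervention fixes Z_4 = -3, Z_3 = 7, removing each variable's own equation.
Z_2 = Z_1 + 2  [with Z_1=6]  = 8
Z_6 = Z_2 - Z_3 - 5  [with Z_2=8, Z_3=7]  = -4

-4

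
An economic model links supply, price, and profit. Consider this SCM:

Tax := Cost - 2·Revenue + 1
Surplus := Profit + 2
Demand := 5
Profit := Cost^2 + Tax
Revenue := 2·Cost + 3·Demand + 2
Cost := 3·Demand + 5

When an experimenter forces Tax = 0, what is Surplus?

Under do(Tax=0), the mechanism Tax := Cost - 2·Revenue + 1 is discarded; Tax is fixed at 0.
Cost = 3·Demand + 5  [with Demand=5]  = 20
Profit = Cost^2 + Tax  [with Cost=20, Tax=0]  = 400
Surplus = Profit + 2  [with Profit=400]  = 402

402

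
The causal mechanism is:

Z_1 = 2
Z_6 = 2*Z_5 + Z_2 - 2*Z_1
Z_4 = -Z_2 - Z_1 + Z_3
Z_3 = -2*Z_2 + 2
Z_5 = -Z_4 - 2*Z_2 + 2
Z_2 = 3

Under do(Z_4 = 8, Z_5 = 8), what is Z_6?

The joint intervention fixes Z_4 = 8, Z_5 = 8, removing each variable's own equation.
Z_6 = 2*Z_5 + Z_2 - 2*Z_1  [with Z_5=8, Z_2=3, Z_1=2]  = 15

15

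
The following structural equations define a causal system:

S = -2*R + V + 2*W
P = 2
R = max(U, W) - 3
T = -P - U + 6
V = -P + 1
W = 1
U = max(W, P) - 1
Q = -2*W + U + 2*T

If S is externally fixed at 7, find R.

The intervention breaks the incoming arrows to S: S = -2*R + V + 2*W no longer applies, and S = 7.
R is not downstream of the intervention, so its value is determined by the original equations.
U = max(W, P) - 1  [with W=1, P=2]  = 1
R = max(U, W) - 3  [with U=1, W=1]  = -2

-2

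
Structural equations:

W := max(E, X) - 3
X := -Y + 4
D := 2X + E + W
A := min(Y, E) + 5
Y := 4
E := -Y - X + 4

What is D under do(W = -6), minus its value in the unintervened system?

Intervening sets W = -6 and removes its equation (W := max(E, X) - 3).
X = -Y + 4  [with Y=4]  = 0
E = -Y - X + 4  [with Y=4, X=0]  = 0
D = 2X + E + W  [with X=0, E=0, W=-6]  = -6
Without intervention: X = -Y + 4  [with Y=4]  = 0; E = -Y - X + 4  [with Y=4, X=0]  = 0; W = max(E, X) - 3  [with E=0, X=0]  = -3; D = 2X + E + W  [with X=0, E=0, W=-3]  = -3.
Change = -6 − (-3) = -3.

-3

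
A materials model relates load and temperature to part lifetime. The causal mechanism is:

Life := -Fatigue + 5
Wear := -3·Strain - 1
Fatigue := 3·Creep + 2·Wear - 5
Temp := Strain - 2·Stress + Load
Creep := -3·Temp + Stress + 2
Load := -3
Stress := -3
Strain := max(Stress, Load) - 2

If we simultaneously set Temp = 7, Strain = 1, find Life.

84

The joint intervention fixes Temp = 7, Strain = 1, removing each variable's own equation.
Creep = -3·Temp + Stress + 2  [with Temp=7, Stress=-3]  = -22
Wear = -3·Strain - 1  [with Strain=1]  = -4
Fatigue = 3·Creep + 2·Wear - 5  [with Creep=-22, Wear=-4]  = -79
Life = -Fatigue + 5  [with Fatigue=-79]  = 84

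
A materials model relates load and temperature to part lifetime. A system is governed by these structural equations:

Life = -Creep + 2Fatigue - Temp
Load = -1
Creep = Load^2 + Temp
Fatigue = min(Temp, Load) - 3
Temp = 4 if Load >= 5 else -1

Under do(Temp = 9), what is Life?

-27

do(Temp=9) replaces the equation Temp = 4 if Load >= 5 else -1 with the constant Temp = 9.
Creep = Load^2 + Temp  [with Load=-1, Temp=9]  = 10
Fatigue = min(Temp, Load) - 3  [with Temp=9, Load=-1]  = -4
Life = -Creep + 2Fatigue - Temp  [with Creep=10, Fatigue=-4, Temp=9]  = -27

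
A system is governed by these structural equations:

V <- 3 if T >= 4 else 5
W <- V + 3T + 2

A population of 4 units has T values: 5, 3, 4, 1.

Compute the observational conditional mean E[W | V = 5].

Observing V=5 restricts to units where V's equation naturally yields 5: T ∈ {3, 1}. In that subpopulation W = 16, 10, mean 13.

13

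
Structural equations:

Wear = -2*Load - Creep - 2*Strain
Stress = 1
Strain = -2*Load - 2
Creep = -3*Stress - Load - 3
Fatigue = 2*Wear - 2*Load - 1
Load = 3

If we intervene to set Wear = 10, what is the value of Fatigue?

The intervention breaks the incoming arrows to Wear: Wear = -2*Load - Creep - 2*Strain no longer applies, and Wear = 10.
Fatigue = 2*Wear - 2*Load - 1  [with Wear=10, Load=3]  = 13

13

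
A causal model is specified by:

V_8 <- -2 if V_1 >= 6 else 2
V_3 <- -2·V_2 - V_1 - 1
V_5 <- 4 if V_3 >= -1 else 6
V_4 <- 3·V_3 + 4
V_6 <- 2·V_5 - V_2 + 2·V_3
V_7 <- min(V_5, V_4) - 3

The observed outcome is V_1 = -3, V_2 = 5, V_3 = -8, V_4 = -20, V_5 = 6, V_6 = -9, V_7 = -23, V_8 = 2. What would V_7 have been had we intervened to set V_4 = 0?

-3

The intervention breaks the incoming arrows to V_4: V_4 <- 3·V_3 + 4 no longer applies, and V_4 = 0.
V_3 = -2·V_2 - V_1 - 1  [with V_2=5, V_1=-3]  = -8
V_5 = 4 if V_3 >= -1 else 6  [with V_3=-8]  = 6
V_7 = min(V_5, V_4) - 3  [with V_5=6, V_4=0]  = -3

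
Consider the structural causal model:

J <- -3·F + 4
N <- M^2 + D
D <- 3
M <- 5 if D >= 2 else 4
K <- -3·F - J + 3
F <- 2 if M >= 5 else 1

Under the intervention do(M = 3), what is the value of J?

do(M=3) replaces the equation M <- 5 if D >= 2 else 4 with the constant M = 3.
F = 2 if M >= 5 else 1  [with M=3]  = 1
J = -3·F + 4  [with F=1]  = 1

1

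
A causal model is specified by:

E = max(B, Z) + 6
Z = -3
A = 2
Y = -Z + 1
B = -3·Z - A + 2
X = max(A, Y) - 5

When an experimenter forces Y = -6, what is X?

do(Y=-6) replaces the equation Y = -Z + 1 with the constant Y = -6.
X = max(A, Y) - 5  [with A=2, Y=-6]  = -3

-3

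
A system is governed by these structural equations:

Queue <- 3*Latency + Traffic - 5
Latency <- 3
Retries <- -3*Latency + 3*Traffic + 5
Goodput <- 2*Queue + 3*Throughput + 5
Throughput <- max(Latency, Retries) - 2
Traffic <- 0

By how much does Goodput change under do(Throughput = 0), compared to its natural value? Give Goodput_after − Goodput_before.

The intervention breaks the incoming arrows to Throughput: Throughput <- max(Latency, Retries) - 2 no longer applies, and Throughput = 0.
Queue = 3*Latency + Traffic - 5  [with Latency=3, Traffic=0]  = 4
Goodput = 2*Queue + 3*Throughput + 5  [with Queue=4, Throughput=0]  = 13
Without intervention: Queue = 3*Latency + Traffic - 5  [with Latency=3, Traffic=0]  = 4; Retries = -3*Latency + 3*Traffic + 5  [with Latency=3, Traffic=0]  = -4; Throughput = max(Latency, Retries) - 2  [with Latency=3, Retries=-4]  = 1; Goodput = 2*Queue + 3*Throughput + 5  [with Queue=4, Throughput=1]  = 16.
Change = 13 − 16 = -3.

-3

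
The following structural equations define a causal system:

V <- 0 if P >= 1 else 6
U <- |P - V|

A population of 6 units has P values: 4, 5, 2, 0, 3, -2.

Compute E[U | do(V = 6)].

4

do(V=6) breaks V's dependence on P. With V=6 fixed, U across the units is 2, 1, 4, 6, 3, 8, mean 4.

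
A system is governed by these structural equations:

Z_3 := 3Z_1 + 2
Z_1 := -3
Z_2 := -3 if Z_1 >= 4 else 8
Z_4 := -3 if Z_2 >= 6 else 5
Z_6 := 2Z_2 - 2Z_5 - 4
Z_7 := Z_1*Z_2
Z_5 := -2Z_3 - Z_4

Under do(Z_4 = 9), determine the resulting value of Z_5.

5

Intervening sets Z_4 = 9 and removes its equation (Z_4 := -3 if Z_2 >= 6 else 5).
Z_3 = 3Z_1 + 2  [with Z_1=-3]  = -7
Z_5 = -2Z_3 - Z_4  [with Z_3=-7, Z_4=9]  = 5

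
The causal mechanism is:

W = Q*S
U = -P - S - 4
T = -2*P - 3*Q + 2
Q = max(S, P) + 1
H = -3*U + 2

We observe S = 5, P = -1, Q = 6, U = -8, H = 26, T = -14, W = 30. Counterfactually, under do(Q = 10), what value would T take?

-26

The intervention breaks the incoming arrows to Q: Q = max(S, P) + 1 no longer applies, and Q = 10.
T = -2*P - 3*Q + 2  [with P=-1, Q=10]  = -26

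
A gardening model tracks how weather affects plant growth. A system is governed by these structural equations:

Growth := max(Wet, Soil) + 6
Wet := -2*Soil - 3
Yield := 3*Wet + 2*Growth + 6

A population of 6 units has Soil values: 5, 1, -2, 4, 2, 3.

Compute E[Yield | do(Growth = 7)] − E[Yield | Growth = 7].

do(Growth=7) breaks Growth's dependence on Soil. With Growth=7 fixed, Yield across the units is -19, 5, 23, -13, -1, -7, mean -2.
E[Yield|Growth=7] averages over only the 2 units with Growth=7 (Soil = 1, -2): Yield = 5, 23, mean 14.
Difference = -2 − 14 = -16.

-16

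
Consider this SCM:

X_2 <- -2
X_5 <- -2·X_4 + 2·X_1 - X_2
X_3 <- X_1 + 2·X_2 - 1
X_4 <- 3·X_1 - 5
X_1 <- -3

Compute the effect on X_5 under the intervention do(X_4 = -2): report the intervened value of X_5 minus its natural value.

Intervening sets X_4 = -2 and removes its equation (X_4 <- 3·X_1 - 5).
X_5 = -2·X_4 + 2·X_1 - X_2  [with X_4=-2, X_1=-3, X_2=-2]  = 0
Without intervention: X_4 = 3·X_1 - 5  [with X_1=-3]  = -14; X_5 = -2·X_4 + 2·X_1 - X_2  [with X_4=-14, X_1=-3, X_2=-2]  = 24.
Change = 0 − 24 = -24.

-24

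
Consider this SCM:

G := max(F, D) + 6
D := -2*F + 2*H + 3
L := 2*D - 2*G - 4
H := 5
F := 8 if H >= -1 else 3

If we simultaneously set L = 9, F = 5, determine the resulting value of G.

Setting L = 9, F = 5 by intervention discards those variables' equations.
D = -2*F + 2*H + 3  [with F=5, H=5]  = 3
G = max(F, D) + 6  [with F=5, D=3]  = 11

11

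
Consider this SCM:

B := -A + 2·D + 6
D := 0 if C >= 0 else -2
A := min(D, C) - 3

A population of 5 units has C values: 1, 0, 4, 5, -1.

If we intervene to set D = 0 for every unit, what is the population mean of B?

do(D=0) breaks D's dependence on C. With D=0 fixed, B across the units is 9, 9, 9, 9, 10, mean 9.2.

9.2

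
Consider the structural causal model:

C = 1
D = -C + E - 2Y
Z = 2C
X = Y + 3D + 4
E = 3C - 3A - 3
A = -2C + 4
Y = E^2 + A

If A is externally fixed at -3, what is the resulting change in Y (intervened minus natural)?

Under do(A=-3), the mechanism A = -2C + 4 is discarded; A is fixed at -3.
E = 3C - 3A - 3  [with C=1, A=-3]  = 9
Y = E^2 + A  [with E=9, A=-3]  = 78
Without intervention: A = -2C + 4  [with C=1]  = 2; E = 3C - 3A - 3  [with C=1, A=2]  = -6; Y = E^2 + A  [with E=-6, A=2]  = 38.
Change = 78 − 38 = 40.

40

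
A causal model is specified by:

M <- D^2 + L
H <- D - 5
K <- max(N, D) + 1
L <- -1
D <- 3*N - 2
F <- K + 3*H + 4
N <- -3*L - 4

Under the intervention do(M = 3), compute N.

-1

Under do(M=3), the mechanism M <- D^2 + L is discarded; M is fixed at 3.
N is not downstream of the intervention, so its value is determined by the original equations.
N = -3*L - 4  [with L=-1]  = -1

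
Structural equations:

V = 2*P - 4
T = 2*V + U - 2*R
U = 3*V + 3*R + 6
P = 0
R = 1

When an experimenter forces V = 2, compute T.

17

do(V=2) replaces the equation V = 2*P - 4 with the constant V = 2.
U = 3*V + 3*R + 6  [with V=2, R=1]  = 15
T = 2*V + U - 2*R  [with V=2, U=15, R=1]  = 17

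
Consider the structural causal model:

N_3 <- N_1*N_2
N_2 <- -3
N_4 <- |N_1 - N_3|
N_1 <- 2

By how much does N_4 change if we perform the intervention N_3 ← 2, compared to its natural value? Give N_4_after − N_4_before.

-8

The intervention breaks the incoming arrows to N_3: N_3 <- N_1*N_2 no longer applies, and N_3 = 2.
N_4 = |N_1 - N_3|  [with N_1=2, N_3=2]  = 0
Without intervention: N_3 = N_1*N_2  [with N_1=2, N_2=-3]  = -6; N_4 = |N_1 - N_3|  [with N_1=2, N_3=-6]  = 8.
Change = 0 − 8 = -8.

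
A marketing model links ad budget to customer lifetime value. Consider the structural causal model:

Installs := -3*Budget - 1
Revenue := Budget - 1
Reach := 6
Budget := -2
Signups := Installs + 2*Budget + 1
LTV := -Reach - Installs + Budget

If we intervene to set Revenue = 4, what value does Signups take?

The intervention breaks the incoming arrows to Revenue: Revenue := Budget - 1 no longer applies, and Revenue = 4.
Since Signups is not a descendant of the intervened variable, it is unaffected.
Installs = -3*Budget - 1  [with Budget=-2]  = 5
Signups = Installs + 2*Budget + 1  [with Installs=5, Budget=-2]  = 2

2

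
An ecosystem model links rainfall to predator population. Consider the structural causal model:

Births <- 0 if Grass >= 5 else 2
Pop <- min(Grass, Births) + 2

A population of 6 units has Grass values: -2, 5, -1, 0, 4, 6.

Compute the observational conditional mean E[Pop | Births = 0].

2

Observing Births=0 restricts to units where Births's equation naturally yields 0: Grass ∈ {5, 6}. In that subpopulation Pop = 2, 2, mean 2.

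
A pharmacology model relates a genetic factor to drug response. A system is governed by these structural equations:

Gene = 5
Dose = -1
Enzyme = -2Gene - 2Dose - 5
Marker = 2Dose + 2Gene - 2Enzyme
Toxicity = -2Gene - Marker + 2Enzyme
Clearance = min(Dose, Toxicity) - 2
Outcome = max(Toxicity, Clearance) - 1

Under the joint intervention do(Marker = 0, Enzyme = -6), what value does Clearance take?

-24

The joint intervention fixes Marker = 0, Enzyme = -6, removing each variable's own equation.
Toxicity = -2Gene - Marker + 2Enzyme  [with Gene=5, Marker=0, Enzyme=-6]  = -22
Clearance = min(Dose, Toxicity) - 2  [with Dose=-1, Toxicity=-22]  = -24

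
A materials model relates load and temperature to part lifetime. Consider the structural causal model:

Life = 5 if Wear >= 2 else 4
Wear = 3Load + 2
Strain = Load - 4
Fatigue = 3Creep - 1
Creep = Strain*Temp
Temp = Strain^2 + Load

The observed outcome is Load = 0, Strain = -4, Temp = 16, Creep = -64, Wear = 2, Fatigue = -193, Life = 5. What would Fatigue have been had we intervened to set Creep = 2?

Under do(Creep=2), the mechanism Creep = Strain*Temp is discarded; Creep is fixed at 2.
Fatigue = 3Creep - 1  [with Creep=2]  = 5

5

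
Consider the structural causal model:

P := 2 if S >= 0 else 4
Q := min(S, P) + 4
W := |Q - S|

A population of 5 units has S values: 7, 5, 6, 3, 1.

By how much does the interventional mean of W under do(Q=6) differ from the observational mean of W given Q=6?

0.75

Under do(Q=6), Q's equation is replaced by Q=6 for every unit. Per-unit W: 1, 1, 0, 3, 5. Mean = 2.
Conditioning on Q=6 selects the 4 unit(s) with S ∈ {7, 5, 6, 3}. Their W values: 1, 1, 0, 3. Mean = 1.25.
Difference = 2 − 1.25 = 0.75.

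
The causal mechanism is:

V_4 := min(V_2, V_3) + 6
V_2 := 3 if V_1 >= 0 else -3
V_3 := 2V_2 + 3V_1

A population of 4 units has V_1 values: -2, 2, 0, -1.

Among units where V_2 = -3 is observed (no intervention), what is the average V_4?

-4.5

Observing V_2=-3 restricts to units where V_2's equation naturally yields -3: V_1 ∈ {-2, -1}. In that subpopulation V_4 = -6, -3, mean -4.5.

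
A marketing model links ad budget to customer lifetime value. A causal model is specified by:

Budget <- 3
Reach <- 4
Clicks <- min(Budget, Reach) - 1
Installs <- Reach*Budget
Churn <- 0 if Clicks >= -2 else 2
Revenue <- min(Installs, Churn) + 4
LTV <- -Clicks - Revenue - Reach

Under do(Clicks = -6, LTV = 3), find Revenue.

Under do(Clicks = -6, LTV = 3), each intervened variable's structural equation is replaced by its fixed value.
Installs = Reach*Budget  [with Reach=4, Budget=3]  = 12
Churn = 0 if Clicks >= -2 else 2  [with Clicks=-6]  = 2
Revenue = min(Installs, Churn) + 4  [with Installs=12, Churn=2]  = 6

6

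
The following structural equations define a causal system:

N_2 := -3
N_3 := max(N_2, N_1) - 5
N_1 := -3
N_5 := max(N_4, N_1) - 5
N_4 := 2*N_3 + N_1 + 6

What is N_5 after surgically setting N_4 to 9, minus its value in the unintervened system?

Intervening sets N_4 = 9 and removes its equation (N_4 := 2*N_3 + N_1 + 6).
N_5 = max(N_4, N_1) - 5  [with N_4=9, N_1=-3]  = 4
Without intervention: N_3 = max(N_2, N_1) - 5  [with N_2=-3, N_1=-3]  = -8; N_4 = 2*N_3 + N_1 + 6  [with N_3=-8, N_1=-3]  = -13; N_5 = max(N_4, N_1) - 5  [with N_4=-13, N_1=-3]  = -8.
Change = 4 − (-8) = 12.

12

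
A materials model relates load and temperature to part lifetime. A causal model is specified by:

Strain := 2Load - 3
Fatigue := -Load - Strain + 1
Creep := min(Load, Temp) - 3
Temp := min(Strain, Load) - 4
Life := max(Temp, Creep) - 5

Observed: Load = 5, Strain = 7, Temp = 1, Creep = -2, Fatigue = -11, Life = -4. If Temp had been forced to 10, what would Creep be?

2

The intervention breaks the incoming arrows to Temp: Temp := min(Strain, Load) - 4 no longer applies, and Temp = 10.
Creep = min(Load, Temp) - 3  [with Load=5, Temp=10]  = 2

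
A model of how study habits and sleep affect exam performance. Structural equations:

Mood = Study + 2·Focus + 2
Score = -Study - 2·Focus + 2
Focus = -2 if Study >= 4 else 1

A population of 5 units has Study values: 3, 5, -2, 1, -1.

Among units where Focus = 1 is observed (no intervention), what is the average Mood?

Observing Focus=1 restricts to units where Focus's equation naturally yields 1: Study ∈ {3, -2, 1, -1}. In that subpopulation Mood = 7, 2, 5, 3, mean 4.25.

4.25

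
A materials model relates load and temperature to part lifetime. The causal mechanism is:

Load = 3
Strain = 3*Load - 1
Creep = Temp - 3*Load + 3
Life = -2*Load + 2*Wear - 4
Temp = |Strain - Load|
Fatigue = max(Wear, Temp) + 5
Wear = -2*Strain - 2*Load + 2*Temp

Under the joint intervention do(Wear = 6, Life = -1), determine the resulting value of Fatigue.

Under do(Wear = 6, Life = -1), each intervened variable's structural equation is replaced by its fixed value.
Strain = 3*Load - 1  [with Load=3]  = 8
Temp = |Strain - Load|  [with Strain=8, Load=3]  = 5
Fatigue = max(Wear, Temp) + 5  [with Wear=6, Temp=5]  = 11

11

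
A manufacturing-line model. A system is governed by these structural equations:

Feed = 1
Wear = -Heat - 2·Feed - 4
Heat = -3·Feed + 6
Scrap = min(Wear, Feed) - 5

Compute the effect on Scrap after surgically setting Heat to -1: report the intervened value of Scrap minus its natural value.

Under do(Heat=-1), the mechanism Heat = -3·Feed + 6 is discarded; Heat is fixed at -1.
Wear = -Heat - 2·Feed - 4  [with Heat=-1, Feed=1]  = -5
Scrap = min(Wear, Feed) - 5  [with Wear=-5, Feed=1]  = -10
Without intervention: Heat = -3·Feed + 6  [with Feed=1]  = 3; Wear = -Heat - 2·Feed - 4  [with Heat=3, Feed=1]  = -9; Scrap = min(Wear, Feed) - 5  [with Wear=-9, Feed=1]  = -14.
Change = -10 − (-14) = 4.

4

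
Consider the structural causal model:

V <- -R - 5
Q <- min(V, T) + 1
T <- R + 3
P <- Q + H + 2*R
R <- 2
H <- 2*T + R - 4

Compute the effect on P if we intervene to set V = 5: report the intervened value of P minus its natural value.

The intervention breaks the incoming arrows to V: V <- -R - 5 no longer applies, and V = 5.
T = R + 3  [with R=2]  = 5
H = 2*T + R - 4  [with T=5, R=2]  = 8
Q = min(V, T) + 1  [with V=5, T=5]  = 6
P = Q + H + 2*R  [with Q=6, H=8, R=2]  = 18
Without intervention: T = R + 3  [with R=2]  = 5; V = -R - 5  [with R=2]  = -7; H = 2*T + R - 4  [with T=5, R=2]  = 8; Q = min(V, T) + 1  [with V=-7, T=5]  = -6; P = Q + H + 2*R  [with Q=-6, H=8, R=2]  = 6.
Change = 18 − 6 = 12.

12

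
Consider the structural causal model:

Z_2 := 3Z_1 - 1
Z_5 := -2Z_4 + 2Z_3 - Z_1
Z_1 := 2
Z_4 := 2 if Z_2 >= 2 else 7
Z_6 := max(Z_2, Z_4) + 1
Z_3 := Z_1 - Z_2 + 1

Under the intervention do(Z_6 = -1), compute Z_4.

do(Z_6=-1) replaces the equation Z_6 := max(Z_2, Z_4) + 1 with the constant Z_6 = -1.
No directed path runs from Z_6 to Z_4, so Z_4 keeps its natural value.
Z_2 = 3Z_1 - 1  [with Z_1=2]  = 5
Z_4 = 2 if Z_2 >= 2 else 7  [with Z_2=5]  = 2

2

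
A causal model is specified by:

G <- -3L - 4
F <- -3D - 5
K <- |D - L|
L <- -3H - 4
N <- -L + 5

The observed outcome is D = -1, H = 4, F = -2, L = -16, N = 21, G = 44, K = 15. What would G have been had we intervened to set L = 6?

Under do(L=6), the mechanism L <- -3H - 4 is discarded; L is fixed at 6.
G = -3L - 4  [with L=6]  = -22

-22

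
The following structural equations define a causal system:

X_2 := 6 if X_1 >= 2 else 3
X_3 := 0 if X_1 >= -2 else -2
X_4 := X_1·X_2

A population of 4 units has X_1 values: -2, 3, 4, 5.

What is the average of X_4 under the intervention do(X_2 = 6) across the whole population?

15

do(X_2=6) breaks X_2's dependence on X_1. With X_2=6 fixed, X_4 across the units is -12, 18, 24, 30, mean 15.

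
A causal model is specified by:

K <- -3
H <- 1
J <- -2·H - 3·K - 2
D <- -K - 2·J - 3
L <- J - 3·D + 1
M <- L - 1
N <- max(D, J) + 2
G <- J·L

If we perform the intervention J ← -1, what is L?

-6

do(J=-1) replaces the equation J <- -2·H - 3·K - 2 with the constant J = -1.
D = -K - 2·J - 3  [with K=-3, J=-1]  = 2
L = J - 3·D + 1  [with J=-1, D=2]  = -6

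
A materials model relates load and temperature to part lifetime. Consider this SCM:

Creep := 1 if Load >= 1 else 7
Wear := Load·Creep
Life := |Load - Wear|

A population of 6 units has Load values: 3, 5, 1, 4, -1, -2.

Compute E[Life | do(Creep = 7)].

do(Creep=7) breaks Creep's dependence on Load. With Creep=7 fixed, Life across the units is 18, 30, 6, 24, 6, 12, mean 16.

16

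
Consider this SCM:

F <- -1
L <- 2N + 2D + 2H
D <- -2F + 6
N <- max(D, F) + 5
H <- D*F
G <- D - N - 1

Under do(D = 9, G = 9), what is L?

Setting D = 9, G = 9 by intervention discards those variables' equations.
N = max(D, F) + 5  [with D=9, F=-1]  = 14
H = D*F  [with D=9, F=-1]  = -9
L = 2N + 2D + 2H  [with N=14, D=9, H=-9]  = 28

28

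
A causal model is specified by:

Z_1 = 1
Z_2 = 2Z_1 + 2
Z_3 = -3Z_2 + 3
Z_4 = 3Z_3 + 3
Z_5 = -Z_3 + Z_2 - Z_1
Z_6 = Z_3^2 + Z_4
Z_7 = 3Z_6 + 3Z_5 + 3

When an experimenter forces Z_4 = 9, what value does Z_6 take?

90

Under do(Z_4=9), the mechanism Z_4 = 3Z_3 + 3 is discarded; Z_4 is fixed at 9.
Z_2 = 2Z_1 + 2  [with Z_1=1]  = 4
Z_3 = -3Z_2 + 3  [with Z_2=4]  = -9
Z_6 = Z_3^2 + Z_4  [with Z_3=-9, Z_4=9]  = 90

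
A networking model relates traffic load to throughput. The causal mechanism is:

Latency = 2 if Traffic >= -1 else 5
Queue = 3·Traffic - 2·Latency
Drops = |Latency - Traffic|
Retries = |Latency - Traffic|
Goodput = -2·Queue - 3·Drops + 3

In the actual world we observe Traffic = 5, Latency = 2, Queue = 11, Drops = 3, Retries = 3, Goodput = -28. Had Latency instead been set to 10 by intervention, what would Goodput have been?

-2

Under do(Latency=10), the mechanism Latency = 2 if Traffic >= -1 else 5 is discarded; Latency is fixed at 10.
Queue = 3·Traffic - 2·Latency  [with Traffic=5, Latency=10]  = -5
Drops = |Latency - Traffic|  [with Latency=10, Traffic=5]  = 5
Goodput = -2·Queue - 3·Drops + 3  [with Queue=-5, Drops=5]  = -2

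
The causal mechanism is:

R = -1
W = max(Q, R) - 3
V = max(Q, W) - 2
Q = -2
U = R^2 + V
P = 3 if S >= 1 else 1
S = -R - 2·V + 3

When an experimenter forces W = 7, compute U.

6

The intervention breaks the incoming arrows to W: W = max(Q, R) - 3 no longer applies, and W = 7.
V = max(Q, W) - 2  [with Q=-2, W=7]  = 5
U = R^2 + V  [with R=-1, V=5]  = 6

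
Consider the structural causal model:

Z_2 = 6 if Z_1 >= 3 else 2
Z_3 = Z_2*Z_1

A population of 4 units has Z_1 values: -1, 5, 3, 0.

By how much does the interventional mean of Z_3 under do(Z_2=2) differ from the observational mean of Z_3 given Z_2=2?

do(Z_2=2) breaks Z_2's dependence on Z_1. With Z_2=2 fixed, Z_3 across the units is -2, 10, 6, 0, mean 3.5.
Observing Z_2=2 restricts to units where Z_2's equation naturally yields 2: Z_1 ∈ {-1, 0}. In that subpopulation Z_3 = -2, 0, mean -1.
Difference = 3.5 − (-1) = 4.5.

4.5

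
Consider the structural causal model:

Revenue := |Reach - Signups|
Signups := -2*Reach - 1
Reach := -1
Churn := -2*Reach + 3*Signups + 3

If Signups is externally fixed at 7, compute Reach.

Under do(Signups=7), the mechanism Signups := -2*Reach - 1 is discarded; Signups is fixed at 7.
Reach is not downstream of the intervention, so its value is determined by the original equations.

-1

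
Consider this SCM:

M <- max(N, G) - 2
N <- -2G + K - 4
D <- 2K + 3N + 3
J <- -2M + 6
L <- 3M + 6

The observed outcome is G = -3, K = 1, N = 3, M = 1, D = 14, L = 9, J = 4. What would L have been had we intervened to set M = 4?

18

Under do(M=4), the mechanism M <- max(N, G) - 2 is discarded; M is fixed at 4.
L = 3M + 6  [with M=4]  = 18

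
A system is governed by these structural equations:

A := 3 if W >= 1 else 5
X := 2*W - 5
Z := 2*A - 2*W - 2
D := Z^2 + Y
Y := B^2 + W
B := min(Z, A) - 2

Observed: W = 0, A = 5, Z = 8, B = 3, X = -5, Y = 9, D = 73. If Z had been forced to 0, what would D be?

4

The intervention breaks the incoming arrows to Z: Z := 2*A - 2*W - 2 no longer applies, and Z = 0.
A = 3 if W >= 1 else 5  [with W=0]  = 5
B = min(Z, A) - 2  [with Z=0, A=5]  = -2
Y = B^2 + W  [with B=-2, W=0]  = 4
D = Z^2 + Y  [with Z=0, Y=4]  = 4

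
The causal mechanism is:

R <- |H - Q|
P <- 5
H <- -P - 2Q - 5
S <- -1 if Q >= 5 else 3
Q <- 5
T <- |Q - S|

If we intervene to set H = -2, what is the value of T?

The intervention breaks the incoming arrows to H: H <- -P - 2Q - 5 no longer applies, and H = -2.
No directed path runs from H to T, so T keeps its natural value.
S = -1 if Q >= 5 else 3  [with Q=5]  = -1
T = |Q - S|  [with Q=5, S=-1]  = 6

6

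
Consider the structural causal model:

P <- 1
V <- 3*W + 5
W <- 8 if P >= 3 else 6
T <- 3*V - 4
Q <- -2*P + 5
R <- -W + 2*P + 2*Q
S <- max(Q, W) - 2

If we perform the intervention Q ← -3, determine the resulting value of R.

The intervention breaks the incoming arrows to Q: Q <- -2*P + 5 no longer applies, and Q = -3.
W = 8 if P >= 3 else 6  [with P=1]  = 6
R = -W + 2*P + 2*Q  [with W=6, P=1, Q=-3]  = -10

-10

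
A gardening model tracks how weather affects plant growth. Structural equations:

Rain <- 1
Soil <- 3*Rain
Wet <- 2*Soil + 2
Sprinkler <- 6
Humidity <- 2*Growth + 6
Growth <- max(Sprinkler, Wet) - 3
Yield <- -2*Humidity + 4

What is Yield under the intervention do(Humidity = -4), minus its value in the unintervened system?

40

Intervening sets Humidity = -4 and removes its equation (Humidity <- 2*Growth + 6).
Yield = -2*Humidity + 4  [with Humidity=-4]  = 12
Without intervention: Soil = 3*Rain  [with Rain=1]  = 3; Wet = 2*Soil + 2  [with Soil=3]  = 8; Growth = max(Sprinkler, Wet) - 3  [with Sprinkler=6, Wet=8]  = 5; Humidity = 2*Growth + 6  [with Growth=5]  = 16; Yield = -2*Humidity + 4  [with Humidity=16]  = -28.
Change = 12 − (-28) = 40.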